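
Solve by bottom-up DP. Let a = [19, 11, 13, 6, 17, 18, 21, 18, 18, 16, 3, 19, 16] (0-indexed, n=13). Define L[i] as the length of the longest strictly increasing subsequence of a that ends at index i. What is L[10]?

1

   i    0    1    2    3    4    5    6    7    8    9   10   11   12
a[i]   19   11   13    6   17   18   21   18   18   16    3   19   16
L[i]    1    1    2    1    3    4    5    4    4    3    1    5    3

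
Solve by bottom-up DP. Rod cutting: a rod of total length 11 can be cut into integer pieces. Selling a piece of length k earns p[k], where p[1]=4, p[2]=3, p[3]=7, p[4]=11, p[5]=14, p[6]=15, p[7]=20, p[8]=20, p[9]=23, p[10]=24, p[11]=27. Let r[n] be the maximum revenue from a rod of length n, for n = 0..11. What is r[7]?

28

   n    0    1    2    3    4    5    6    7    8    9   10   11
r[n]    0    4    8   12   16   20   24   28   32   36   40   44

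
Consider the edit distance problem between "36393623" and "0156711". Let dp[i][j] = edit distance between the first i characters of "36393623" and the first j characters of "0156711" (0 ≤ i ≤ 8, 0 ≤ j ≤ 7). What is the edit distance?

   ''  0  1  5  6  7  1  1
''  0  1  2  3  4  5  6  7
 3  1  1  2  3  4  5  6  7
 6  2  2  2  3  3  4  5  6
 3  3  3  3  3  4  4  5  6
 9  4  4  4  4  4  5  5  6
 3  5  5  5  5  5  5  6  6
 6  6  6  6  6  5  6  6  7
 2  7  7  7  7  6  6  7  7
 3  8  8  8  8  7  7  7  8

8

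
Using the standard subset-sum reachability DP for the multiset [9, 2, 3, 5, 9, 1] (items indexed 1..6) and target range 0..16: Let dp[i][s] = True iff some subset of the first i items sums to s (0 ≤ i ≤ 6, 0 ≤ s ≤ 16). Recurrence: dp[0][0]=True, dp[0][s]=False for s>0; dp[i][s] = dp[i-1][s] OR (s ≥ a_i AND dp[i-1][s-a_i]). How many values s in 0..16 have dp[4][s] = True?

i\s   0   1   2   3   4   5   6   7   8   9  10  11  12  13  14  15  16
  0   T   F   F   F   F   F   F   F   F   F   F   F   F   F   F   F   F
  1   T   F   F   F   F   F   F   F   F   T   F   F   F   F   F   F   F
  2   T   F   T   F   F   F   F   F   F   T   F   T   F   F   F   F   F
  3   T   F   T   T   F   T   F   F   F   T   F   T   T   F   T   F   F
  4   T   F   T   T   F   T   F   T   T   T   T   T   T   F   T   F   T
  5   T   F   T   T   F   T   F   T   T   T   T   T   T   F   T   F   T
  6   T   T   T   T   T   T   T   T   T   T   T   T   T   T   T   T   T

12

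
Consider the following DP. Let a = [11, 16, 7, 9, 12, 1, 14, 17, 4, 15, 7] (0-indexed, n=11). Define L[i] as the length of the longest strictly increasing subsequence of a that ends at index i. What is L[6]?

4

   i    0    1    2    3    4    5    6    7    8    9   10
a[i]   11   16    7    9   12    1   14   17    4   15    7
L[i]    1    2    1    2    3    1    4    5    2    5    3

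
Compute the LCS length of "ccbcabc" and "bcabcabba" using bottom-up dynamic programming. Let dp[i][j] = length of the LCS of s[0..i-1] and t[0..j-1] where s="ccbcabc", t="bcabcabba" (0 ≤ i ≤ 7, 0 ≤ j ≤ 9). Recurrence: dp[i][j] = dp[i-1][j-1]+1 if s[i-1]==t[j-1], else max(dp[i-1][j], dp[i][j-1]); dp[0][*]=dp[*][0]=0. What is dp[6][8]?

5

   ''  b  c  a  b  c  a  b  b  a
''  0  0  0  0  0  0  0  0  0  0
 c  0  0  1  1  1  1  1  1  1  1
 c  0  0  1  1  1  2  2  2  2  2
 b  0  1  1  1  2  2  2  3  3  3
 c  0  1  2  2  2  3  3  3  3  3
 a  0  1  2  3  3  3  4  4  4  4
 b  0  1  2  3  4  4  4  5  5  5
 c  0  1  2  3  4  5  5  5  5  5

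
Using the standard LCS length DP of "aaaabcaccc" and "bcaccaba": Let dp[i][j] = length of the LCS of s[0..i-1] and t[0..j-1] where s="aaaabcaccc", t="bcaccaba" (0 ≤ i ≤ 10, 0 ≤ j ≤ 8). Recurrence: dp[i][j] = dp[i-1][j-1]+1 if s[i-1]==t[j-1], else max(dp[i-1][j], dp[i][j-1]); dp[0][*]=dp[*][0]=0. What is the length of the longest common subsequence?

5

   ''  b  c  a  c  c  a  b  a
''  0  0  0  0  0  0  0  0  0
 a  0  0  0  1  1  1  1  1  1
 a  0  0  0  1  1  1  2  2  2
 a  0  0  0  1  1  1  2  2  3
 a  0  0  0  1  1  1  2  2  3
 b  0  1  1  1  1  1  2  3  3
 c  0  1  2  2  2  2  2  3  3
 a  0  1  2  3  3  3  3  3  4
 c  0  1  2  3  4  4  4  4  4
 c  0  1  2  3  4  5  5  5  5
 c  0  1  2  3  4  5  5  5  5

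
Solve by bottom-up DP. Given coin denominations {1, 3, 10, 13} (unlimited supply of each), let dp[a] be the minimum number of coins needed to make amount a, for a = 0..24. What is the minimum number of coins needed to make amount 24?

3

 a  0  1  2  3  4  5  6  7  8  9 10 11 12 13 14 15 16 17 18 19 20 21 22 23 24
dp  0  1  2  1  2  3  2  3  4  3  1  2  3  1  2  3  2  3  4  3  2  3  4  2  3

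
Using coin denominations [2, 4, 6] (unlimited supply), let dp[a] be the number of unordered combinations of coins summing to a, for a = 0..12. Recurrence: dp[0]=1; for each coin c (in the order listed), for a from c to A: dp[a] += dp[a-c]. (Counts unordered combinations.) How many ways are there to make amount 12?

after  coin     0     1     2     3     4     5     6     7     8     9    10    11    12
          2     1     0     1     0     1     0     1     0     1     0     1     0     1
          4     1     0     1     0     2     0     2     0     3     0     3     0     4
          6     1     0     1     0     2     0     3     0     4     0     5     0     7

7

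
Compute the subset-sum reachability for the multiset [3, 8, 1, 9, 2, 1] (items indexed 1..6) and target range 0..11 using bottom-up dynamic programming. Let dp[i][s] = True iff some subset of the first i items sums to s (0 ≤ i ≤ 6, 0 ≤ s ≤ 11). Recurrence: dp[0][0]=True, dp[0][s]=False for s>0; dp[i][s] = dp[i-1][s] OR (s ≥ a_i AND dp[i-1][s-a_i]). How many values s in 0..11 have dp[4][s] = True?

8

i\s   0   1   2   3   4   5   6   7   8   9  10  11
  0   T   F   F   F   F   F   F   F   F   F   F   F
  1   T   F   F   T   F   F   F   F   F   F   F   F
  2   T   F   F   T   F   F   F   F   T   F   F   T
  3   T   T   F   T   T   F   F   F   T   T   F   T
  4   T   T   F   T   T   F   F   F   T   T   T   T
  5   T   T   T   T   T   T   T   F   T   T   T   T
  6   T   T   T   T   T   T   T   T   T   T   T   T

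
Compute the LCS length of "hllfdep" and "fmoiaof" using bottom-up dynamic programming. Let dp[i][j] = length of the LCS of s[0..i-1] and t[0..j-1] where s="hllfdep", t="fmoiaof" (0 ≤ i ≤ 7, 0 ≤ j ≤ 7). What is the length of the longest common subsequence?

   ''  f  m  o  i  a  o  f
''  0  0  0  0  0  0  0  0
 h  0  0  0  0  0  0  0  0
 l  0  0  0  0  0  0  0  0
 l  0  0  0  0  0  0  0  0
 f  0  1  1  1  1  1  1  1
 d  0  1  1  1  1  1  1  1
 e  0  1  1  1  1  1  1  1
 p  0  1  1  1  1  1  1  1

1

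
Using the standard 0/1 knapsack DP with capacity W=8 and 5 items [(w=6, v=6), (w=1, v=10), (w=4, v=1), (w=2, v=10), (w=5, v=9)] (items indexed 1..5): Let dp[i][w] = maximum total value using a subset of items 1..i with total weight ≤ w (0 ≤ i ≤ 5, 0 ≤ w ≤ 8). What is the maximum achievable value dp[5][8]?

i\w   0   1   2   3   4   5   6   7   8
  0   0   0   0   0   0   0   0   0   0
  1   0   0   0   0   0   0   6   6   6
  2   0  10  10  10  10  10  10  16  16
  3   0  10  10  10  10  11  11  16  16
  4   0  10  10  20  20  20  20  21  21
  5   0  10  10  20  20  20  20  21  29

29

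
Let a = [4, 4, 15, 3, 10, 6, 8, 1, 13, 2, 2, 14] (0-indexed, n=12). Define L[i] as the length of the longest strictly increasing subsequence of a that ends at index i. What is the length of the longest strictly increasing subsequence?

5

   i    0    1    2    3    4    5    6    7    8    9   10   11
a[i]    4    4   15    3   10    6    8    1   13    2    2   14
L[i]    1    1    2    1    2    2    3    1    4    2    2    5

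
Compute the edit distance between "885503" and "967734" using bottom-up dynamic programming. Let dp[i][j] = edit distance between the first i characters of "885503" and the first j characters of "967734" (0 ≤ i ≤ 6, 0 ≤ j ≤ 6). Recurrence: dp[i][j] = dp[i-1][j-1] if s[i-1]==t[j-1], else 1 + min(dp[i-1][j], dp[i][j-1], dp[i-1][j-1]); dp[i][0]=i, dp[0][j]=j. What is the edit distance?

   ''  9  6  7  7  3  4
''  0  1  2  3  4  5  6
 8  1  1  2  3  4  5  6
 8  2  2  2  3  4  5  6
 5  3  3  3  3  4  5  6
 5  4  4  4  4  4  5  6
 0  5  5  5  5  5  5  6
 3  6  6  6  6  6  5  6

6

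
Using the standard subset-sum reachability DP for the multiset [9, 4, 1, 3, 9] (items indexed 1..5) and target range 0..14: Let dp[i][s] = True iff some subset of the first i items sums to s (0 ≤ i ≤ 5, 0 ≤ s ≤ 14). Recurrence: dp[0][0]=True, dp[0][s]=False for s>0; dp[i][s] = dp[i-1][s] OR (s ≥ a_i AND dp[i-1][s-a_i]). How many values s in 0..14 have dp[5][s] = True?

12

i\s   0   1   2   3   4   5   6   7   8   9  10  11  12  13  14
  0   T   F   F   F   F   F   F   F   F   F   F   F   F   F   F
  1   T   F   F   F   F   F   F   F   F   T   F   F   F   F   F
  2   T   F   F   F   T   F   F   F   F   T   F   F   F   T   F
  3   T   T   F   F   T   T   F   F   F   T   T   F   F   T   T
  4   T   T   F   T   T   T   F   T   T   T   T   F   T   T   T
  5   T   T   F   T   T   T   F   T   T   T   T   F   T   T   T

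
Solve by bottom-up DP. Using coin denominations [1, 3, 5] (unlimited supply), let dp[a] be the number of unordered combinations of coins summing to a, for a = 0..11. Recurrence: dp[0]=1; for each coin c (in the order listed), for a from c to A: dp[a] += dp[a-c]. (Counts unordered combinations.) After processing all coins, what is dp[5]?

3

after  coin     0     1     2     3     4     5     6     7     8     9    10    11
          1     1     1     1     1     1     1     1     1     1     1     1     1
          3     1     1     1     2     2     2     3     3     3     4     4     4
          5     1     1     1     2     2     3     4     4     5     6     7     8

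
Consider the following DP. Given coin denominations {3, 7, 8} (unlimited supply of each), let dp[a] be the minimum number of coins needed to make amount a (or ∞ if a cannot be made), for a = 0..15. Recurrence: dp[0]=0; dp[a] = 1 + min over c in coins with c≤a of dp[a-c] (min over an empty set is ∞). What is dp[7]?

1

 a  0  1  2  3  4  5  6  7  8  9 10 11 12 13 14 15
dp  0  -  -  1  -  -  2  1  1  3  2  2  4  3  2  2
(- denotes ∞ / unreachable)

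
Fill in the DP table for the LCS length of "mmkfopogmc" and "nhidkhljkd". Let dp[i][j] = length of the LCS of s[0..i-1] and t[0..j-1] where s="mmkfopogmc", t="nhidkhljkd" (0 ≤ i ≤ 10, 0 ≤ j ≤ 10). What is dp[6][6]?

   ''  n  h  i  d  k  h  l  j  k  d
''  0  0  0  0  0  0  0  0  0  0  0
 m  0  0  0  0  0  0  0  0  0  0  0
 m  0  0  0  0  0  0  0  0  0  0  0
 k  0  0  0  0  0  1  1  1  1  1  1
 f  0  0  0  0  0  1  1  1  1  1  1
 o  0  0  0  0  0  1  1  1  1  1  1
 p  0  0  0  0  0  1  1  1  1  1  1
 o  0  0  0  0  0  1  1  1  1  1  1
 g  0  0  0  0  0  1  1  1  1  1  1
 m  0  0  0  0  0  1  1  1  1  1  1
 c  0  0  0  0  0  1  1  1  1  1  1

1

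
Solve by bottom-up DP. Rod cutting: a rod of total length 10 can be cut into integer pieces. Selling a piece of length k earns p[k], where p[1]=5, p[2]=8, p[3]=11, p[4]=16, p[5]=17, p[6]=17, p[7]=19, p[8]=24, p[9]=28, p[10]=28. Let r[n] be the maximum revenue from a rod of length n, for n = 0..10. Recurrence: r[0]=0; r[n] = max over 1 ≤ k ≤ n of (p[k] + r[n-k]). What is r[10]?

   n    0    1    2    3    4    5    6    7    8    9   10
r[n]    0    5   10   15   20   25   30   35   40   45   50

50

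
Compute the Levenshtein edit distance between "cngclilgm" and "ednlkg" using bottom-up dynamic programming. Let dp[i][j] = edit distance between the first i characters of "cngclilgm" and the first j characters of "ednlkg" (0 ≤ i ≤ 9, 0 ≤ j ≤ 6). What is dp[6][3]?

6

   ''  e  d  n  l  k  g
''  0  1  2  3  4  5  6
 c  1  1  2  3  4  5  6
 n  2  2  2  2  3  4  5
 g  3  3  3  3  3  4  4
 c  4  4  4  4  4  4  5
 l  5  5  5  5  4  5  5
 i  6  6  6  6  5  5  6
 l  7  7  7  7  6  6  6
 g  8  8  8  8  7  7  6
 m  9  9  9  9  8  8  7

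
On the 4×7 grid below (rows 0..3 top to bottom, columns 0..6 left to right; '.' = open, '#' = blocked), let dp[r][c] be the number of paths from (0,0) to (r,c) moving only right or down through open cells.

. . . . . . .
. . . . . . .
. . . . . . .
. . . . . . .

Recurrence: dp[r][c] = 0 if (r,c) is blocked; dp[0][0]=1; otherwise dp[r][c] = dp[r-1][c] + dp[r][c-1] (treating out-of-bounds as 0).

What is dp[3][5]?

r\c   0   1   2   3   4   5   6
  0   1   1   1   1   1   1   1
  1   1   2   3   4   5   6   7
  2   1   3   6  10  15  21  28
  3   1   4  10  20  35  56  84

56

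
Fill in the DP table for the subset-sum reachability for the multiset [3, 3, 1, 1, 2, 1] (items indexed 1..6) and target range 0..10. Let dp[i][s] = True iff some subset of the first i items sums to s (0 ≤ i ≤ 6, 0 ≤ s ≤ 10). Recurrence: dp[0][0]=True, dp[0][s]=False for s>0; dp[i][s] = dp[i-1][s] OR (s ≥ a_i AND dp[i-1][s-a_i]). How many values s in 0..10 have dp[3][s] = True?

i\s   0   1   2   3   4   5   6   7   8   9  10
  0   T   F   F   F   F   F   F   F   F   F   F
  1   T   F   F   T   F   F   F   F   F   F   F
  2   T   F   F   T   F   F   T   F   F   F   F
  3   T   T   F   T   T   F   T   T   F   F   F
  4   T   T   T   T   T   T   T   T   T   F   F
  5   T   T   T   T   T   T   T   T   T   T   T
  6   T   T   T   T   T   T   T   T   T   T   T

6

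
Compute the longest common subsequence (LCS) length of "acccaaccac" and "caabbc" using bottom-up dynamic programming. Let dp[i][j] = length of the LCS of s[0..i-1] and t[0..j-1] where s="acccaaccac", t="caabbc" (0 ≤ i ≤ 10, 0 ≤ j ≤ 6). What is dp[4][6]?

2

   ''  c  a  a  b  b  c
''  0  0  0  0  0  0  0
 a  0  0  1  1  1  1  1
 c  0  1  1  1  1  1  2
 c  0  1  1  1  1  1  2
 c  0  1  1  1  1  1  2
 a  0  1  2  2  2  2  2
 a  0  1  2  3  3  3  3
 c  0  1  2  3  3  3  4
 c  0  1  2  3  3  3  4
 a  0  1  2  3  3  3  4
 c  0  1  2  3  3  3  4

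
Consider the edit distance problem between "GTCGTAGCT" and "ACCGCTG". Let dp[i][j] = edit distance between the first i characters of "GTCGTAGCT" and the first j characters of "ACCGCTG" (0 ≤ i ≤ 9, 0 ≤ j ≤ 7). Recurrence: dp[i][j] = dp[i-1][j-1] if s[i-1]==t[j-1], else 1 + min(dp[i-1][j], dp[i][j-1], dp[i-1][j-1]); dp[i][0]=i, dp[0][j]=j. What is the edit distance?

   ''  A  C  C  G  C  T  G
''  0  1  2  3  4  5  6  7
 G  1  1  2  3  3  4  5  6
 T  2  2  2  3  4  4  4  5
 C  3  3  2  2  3  4  5  5
 G  4  4  3  3  2  3  4  5
 T  5  5  4  4  3  3  3  4
 A  6  5  5  5  4  4  4  4
 G  7  6  6  6  5  5  5  4
 C  8  7  6  6  6  5  6  5
 T  9  8  7  7  7  6  5  6

6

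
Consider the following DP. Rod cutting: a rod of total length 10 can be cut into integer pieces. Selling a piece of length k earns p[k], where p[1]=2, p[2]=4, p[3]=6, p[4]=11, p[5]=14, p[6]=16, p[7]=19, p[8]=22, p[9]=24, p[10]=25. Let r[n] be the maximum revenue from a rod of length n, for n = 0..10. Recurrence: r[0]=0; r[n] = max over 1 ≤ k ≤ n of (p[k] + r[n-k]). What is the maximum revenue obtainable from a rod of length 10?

   n    0    1    2    3    4    5    6    7    8    9   10
r[n]    0    2    4    6   11   14   16   19   22   25   28

28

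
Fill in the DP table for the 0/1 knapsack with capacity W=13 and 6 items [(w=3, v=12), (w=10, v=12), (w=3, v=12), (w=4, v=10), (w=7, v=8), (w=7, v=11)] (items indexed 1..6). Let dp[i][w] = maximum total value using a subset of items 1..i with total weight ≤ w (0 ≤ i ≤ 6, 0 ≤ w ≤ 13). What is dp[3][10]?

i\w   0   1   2   3   4   5   6   7   8   9  10  11  12  13
  0   0   0   0   0   0   0   0   0   0   0   0   0   0   0
  1   0   0   0  12  12  12  12  12  12  12  12  12  12  12
  2   0   0   0  12  12  12  12  12  12  12  12  12  12  24
  3   0   0   0  12  12  12  24  24  24  24  24  24  24  24
  4   0   0   0  12  12  12  24  24  24  24  34  34  34  34
  5   0   0   0  12  12  12  24  24  24  24  34  34  34  34
  6   0   0   0  12  12  12  24  24  24  24  34  34  34  35

24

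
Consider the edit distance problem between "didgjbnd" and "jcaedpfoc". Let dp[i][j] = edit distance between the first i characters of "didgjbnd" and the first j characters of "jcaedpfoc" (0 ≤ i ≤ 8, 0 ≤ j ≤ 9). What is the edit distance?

   ''  j  c  a  e  d  p  f  o  c
''  0  1  2  3  4  5  6  7  8  9
 d  1  1  2  3  4  4  5  6  7  8
 i  2  2  2  3  4  5  5  6  7  8
 d  3  3  3  3  4  4  5  6  7  8
 g  4  4  4  4  4  5  5  6  7  8
 j  5  4  5  5  5  5  6  6  7  8
 b  6  5  5  6  6  6  6  7  7  8
 n  7  6  6  6  7  7  7  7  8  8
 d  8  7  7  7  7  7  8  8  8  9

9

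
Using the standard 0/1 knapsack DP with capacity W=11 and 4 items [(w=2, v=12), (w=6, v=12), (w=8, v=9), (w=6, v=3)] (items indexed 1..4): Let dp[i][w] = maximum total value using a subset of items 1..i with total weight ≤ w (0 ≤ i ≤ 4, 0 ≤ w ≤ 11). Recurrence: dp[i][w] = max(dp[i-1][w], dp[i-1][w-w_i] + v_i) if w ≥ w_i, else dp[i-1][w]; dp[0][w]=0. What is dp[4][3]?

i\w   0   1   2   3   4   5   6   7   8   9  10  11
  0   0   0   0   0   0   0   0   0   0   0   0   0
  1   0   0  12  12  12  12  12  12  12  12  12  12
  2   0   0  12  12  12  12  12  12  24  24  24  24
  3   0   0  12  12  12  12  12  12  24  24  24  24
  4   0   0  12  12  12  12  12  12  24  24  24  24

12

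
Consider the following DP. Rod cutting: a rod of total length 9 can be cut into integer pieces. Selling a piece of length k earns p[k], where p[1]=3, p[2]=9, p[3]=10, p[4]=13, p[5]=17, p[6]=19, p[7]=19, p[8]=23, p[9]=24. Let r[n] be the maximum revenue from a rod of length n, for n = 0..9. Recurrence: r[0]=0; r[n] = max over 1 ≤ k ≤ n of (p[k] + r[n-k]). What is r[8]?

36

   n    0    1    2    3    4    5    6    7    8    9
r[n]    0    3    9   12   18   21   27   30   36   39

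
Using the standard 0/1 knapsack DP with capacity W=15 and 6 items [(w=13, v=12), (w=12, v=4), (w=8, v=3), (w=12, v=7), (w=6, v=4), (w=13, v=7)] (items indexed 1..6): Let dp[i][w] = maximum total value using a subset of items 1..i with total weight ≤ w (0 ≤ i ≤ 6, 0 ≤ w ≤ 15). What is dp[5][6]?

i\w   0   1   2   3   4   5   6   7   8   9  10  11  12  13  14  15
  0   0   0   0   0   0   0   0   0   0   0   0   0   0   0   0   0
  1   0   0   0   0   0   0   0   0   0   0   0   0   0  12  12  12
  2   0   0   0   0   0   0   0   0   0   0   0   0   4  12  12  12
  3   0   0   0   0   0   0   0   0   3   3   3   3   4  12  12  12
  4   0   0   0   0   0   0   0   0   3   3   3   3   7  12  12  12
  5   0   0   0   0   0   0   4   4   4   4   4   4   7  12  12  12
  6   0   0   0   0   0   0   4   4   4   4   4   4   7  12  12  12

4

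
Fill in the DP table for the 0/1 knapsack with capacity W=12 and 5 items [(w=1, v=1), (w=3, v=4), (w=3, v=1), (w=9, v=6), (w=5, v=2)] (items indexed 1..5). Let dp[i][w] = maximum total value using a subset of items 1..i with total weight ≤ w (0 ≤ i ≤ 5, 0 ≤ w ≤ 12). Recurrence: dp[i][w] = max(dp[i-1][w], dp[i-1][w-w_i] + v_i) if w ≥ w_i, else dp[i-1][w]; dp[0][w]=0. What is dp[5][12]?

10

i\w   0   1   2   3   4   5   6   7   8   9  10  11  12
  0   0   0   0   0   0   0   0   0   0   0   0   0   0
  1   0   1   1   1   1   1   1   1   1   1   1   1   1
  2   0   1   1   4   5   5   5   5   5   5   5   5   5
  3   0   1   1   4   5   5   5   6   6   6   6   6   6
  4   0   1   1   4   5   5   5   6   6   6   7   7  10
  5   0   1   1   4   5   5   5   6   6   7   7   7  10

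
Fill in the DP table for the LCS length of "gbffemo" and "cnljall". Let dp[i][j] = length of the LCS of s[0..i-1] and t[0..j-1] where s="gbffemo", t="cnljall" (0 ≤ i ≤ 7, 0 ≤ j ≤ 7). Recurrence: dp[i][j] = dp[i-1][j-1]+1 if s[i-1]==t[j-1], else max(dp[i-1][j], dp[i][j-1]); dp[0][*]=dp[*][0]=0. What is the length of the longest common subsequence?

0

   ''  c  n  l  j  a  l  l
''  0  0  0  0  0  0  0  0
 g  0  0  0  0  0  0  0  0
 b  0  0  0  0  0  0  0  0
 f  0  0  0  0  0  0  0  0
 f  0  0  0  0  0  0  0  0
 e  0  0  0  0  0  0  0  0
 m  0  0  0  0  0  0  0  0
 o  0  0  0  0  0  0  0  0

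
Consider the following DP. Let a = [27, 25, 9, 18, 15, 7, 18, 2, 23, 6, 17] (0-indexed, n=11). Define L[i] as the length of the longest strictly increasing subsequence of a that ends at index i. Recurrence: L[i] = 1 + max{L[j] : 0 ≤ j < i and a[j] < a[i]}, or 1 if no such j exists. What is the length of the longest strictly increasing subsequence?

   i    0    1    2    3    4    5    6    7    8    9   10
a[i]   27   25    9   18   15    7   18    2   23    6   17
L[i]    1    1    1    2    2    1    3    1    4    2    3

4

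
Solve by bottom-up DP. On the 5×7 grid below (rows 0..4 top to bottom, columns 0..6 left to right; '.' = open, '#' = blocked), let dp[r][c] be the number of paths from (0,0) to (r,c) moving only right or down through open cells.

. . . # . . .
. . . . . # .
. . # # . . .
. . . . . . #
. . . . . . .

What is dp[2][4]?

3

r\c   0   1   2   3   4   5   6
  0   1   1   1   0   0   0   0
  1   1   2   3   3   3   0   0
  2   1   3   0   0   3   3   3
  3   1   4   4   4   7  10   0
  4   1   5   9  13  20  30  30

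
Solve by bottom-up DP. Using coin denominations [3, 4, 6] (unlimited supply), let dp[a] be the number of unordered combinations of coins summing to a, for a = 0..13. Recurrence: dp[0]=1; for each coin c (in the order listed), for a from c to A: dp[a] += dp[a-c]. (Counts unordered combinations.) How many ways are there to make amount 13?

2

after  coin     0     1     2     3     4     5     6     7     8     9    10    11    12    13
          3     1     0     0     1     0     0     1     0     0     1     0     0     1     0
          4     1     0     0     1     1     0     1     1     1     1     1     1     2     1
          6     1     0     0     1     1     0     2     1     1     2     2     1     4     2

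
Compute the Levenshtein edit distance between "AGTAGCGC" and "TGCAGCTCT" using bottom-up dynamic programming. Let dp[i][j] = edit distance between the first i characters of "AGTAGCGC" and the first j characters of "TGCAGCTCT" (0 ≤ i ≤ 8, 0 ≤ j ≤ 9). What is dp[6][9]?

5

   ''  T  G  C  A  G  C  T  C  T
''  0  1  2  3  4  5  6  7  8  9
 A  1  1  2  3  3  4  5  6  7  8
 G  2  2  1  2  3  3  4  5  6  7
 T  3  2  2  2  3  4  4  4  5  6
 A  4  3  3  3  2  3  4  5  5  6
 G  5  4  3  4  3  2  3  4  5  6
 C  6  5  4  3  4  3  2  3  4  5
 G  7  6  5  4  4  4  3  3  4  5
 C  8  7  6  5  5  5  4  4  3  4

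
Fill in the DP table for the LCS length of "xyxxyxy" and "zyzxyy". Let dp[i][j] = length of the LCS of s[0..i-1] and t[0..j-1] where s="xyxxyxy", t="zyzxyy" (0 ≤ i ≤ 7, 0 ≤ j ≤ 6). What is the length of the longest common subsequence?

4

   ''  z  y  z  x  y  y
''  0  0  0  0  0  0  0
 x  0  0  0  0  1  1  1
 y  0  0  1  1  1  2  2
 x  0  0  1  1  2  2  2
 x  0  0  1  1  2  2  2
 y  0  0  1  1  2  3  3
 x  0  0  1  1  2  3  3
 y  0  0  1  1  2  3  4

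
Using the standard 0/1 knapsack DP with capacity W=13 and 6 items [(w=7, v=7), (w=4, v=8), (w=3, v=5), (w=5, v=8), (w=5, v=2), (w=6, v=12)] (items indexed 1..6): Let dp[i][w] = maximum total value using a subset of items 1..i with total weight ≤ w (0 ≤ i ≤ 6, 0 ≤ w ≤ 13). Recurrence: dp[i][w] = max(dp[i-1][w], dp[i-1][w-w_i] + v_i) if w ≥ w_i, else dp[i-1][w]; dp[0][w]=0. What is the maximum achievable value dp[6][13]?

i\w   0   1   2   3   4   5   6   7   8   9  10  11  12  13
  0   0   0   0   0   0   0   0   0   0   0   0   0   0   0
  1   0   0   0   0   0   0   0   7   7   7   7   7   7   7
  2   0   0   0   0   8   8   8   8   8   8   8  15  15  15
  3   0   0   0   5   8   8   8  13  13  13  13  15  15  15
  4   0   0   0   5   8   8   8  13  13  16  16  16  21  21
  5   0   0   0   5   8   8   8  13  13  16  16  16  21  21
  6   0   0   0   5   8   8  12  13  13  17  20  20  21  25

25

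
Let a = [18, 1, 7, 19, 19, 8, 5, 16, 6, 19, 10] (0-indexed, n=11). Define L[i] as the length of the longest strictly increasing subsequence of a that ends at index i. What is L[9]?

   i    0    1    2    3    4    5    6    7    8    9   10
a[i]   18    1    7   19   19    8    5   16    6   19   10
L[i]    1    1    2    3    3    3    2    4    3    5    4

5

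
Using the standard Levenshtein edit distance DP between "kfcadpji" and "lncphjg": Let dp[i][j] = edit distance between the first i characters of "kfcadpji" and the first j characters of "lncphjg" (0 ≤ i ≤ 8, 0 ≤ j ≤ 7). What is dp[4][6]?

   ''  l  n  c  p  h  j  g
''  0  1  2  3  4  5  6  7
 k  1  1  2  3  4  5  6  7
 f  2  2  2  3  4  5  6  7
 c  3  3  3  2  3  4  5  6
 a  4  4  4  3  3  4  5  6
 d  5  5  5  4  4  4  5  6
 p  6  6  6  5  4  5  5  6
 j  7  7  7  6  5  5  5  6
 i  8  8  8  7  6  6  6  6

5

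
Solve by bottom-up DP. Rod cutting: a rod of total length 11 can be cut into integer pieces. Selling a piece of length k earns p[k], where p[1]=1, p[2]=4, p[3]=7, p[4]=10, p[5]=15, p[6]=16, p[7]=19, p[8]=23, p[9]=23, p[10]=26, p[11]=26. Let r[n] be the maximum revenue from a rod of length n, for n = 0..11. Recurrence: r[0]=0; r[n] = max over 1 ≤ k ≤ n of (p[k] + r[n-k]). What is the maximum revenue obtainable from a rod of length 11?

31

   n    0    1    2    3    4    5    6    7    8    9   10   11
r[n]    0    1    4    7   10   15   16   19   23   25   30   31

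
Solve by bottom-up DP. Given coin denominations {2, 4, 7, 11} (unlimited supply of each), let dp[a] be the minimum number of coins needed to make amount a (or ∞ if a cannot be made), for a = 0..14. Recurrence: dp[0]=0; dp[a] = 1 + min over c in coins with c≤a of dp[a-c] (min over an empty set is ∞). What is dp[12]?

 a  0  1  2  3  4  5  6  7  8  9 10 11 12 13 14
dp  0  -  1  -  1  -  2  1  2  2  3  1  3  2  2
(- denotes ∞ / unreachable)

3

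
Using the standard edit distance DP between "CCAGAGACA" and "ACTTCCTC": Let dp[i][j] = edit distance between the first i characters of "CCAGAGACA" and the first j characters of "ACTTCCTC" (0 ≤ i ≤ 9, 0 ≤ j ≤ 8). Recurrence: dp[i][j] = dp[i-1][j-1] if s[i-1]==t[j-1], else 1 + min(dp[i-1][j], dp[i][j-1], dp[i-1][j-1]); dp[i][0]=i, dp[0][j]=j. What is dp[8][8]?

6

   ''  A  C  T  T  C  C  T  C
''  0  1  2  3  4  5  6  7  8
 C  1  1  1  2  3  4  5  6  7
 C  2  2  1  2  3  3  4  5  6
 A  3  2  2  2  3  4  4  5  6
 G  4  3  3  3  3  4  5  5  6
 A  5  4  4  4  4  4  5  6  6
 G  6  5  5  5  5  5  5  6  7
 A  7  6  6  6  6  6  6  6  7
 C  8  7  6  7  7  6  6  7  6
 A  9  8  7  7  8  7  7  7  7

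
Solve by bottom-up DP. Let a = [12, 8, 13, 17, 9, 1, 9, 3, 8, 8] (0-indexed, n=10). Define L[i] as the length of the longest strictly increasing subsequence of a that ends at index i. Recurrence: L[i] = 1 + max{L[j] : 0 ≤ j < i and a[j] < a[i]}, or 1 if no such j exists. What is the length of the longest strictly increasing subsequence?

3

   i    0    1    2    3    4    5    6    7    8    9
a[i]   12    8   13   17    9    1    9    3    8    8
L[i]    1    1    2    3    2    1    2    2    3    3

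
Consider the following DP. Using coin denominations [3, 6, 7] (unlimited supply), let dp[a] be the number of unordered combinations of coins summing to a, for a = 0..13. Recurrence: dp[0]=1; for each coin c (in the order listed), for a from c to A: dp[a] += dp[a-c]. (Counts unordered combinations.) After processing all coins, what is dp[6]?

2

after  coin     0     1     2     3     4     5     6     7     8     9    10    11    12    13
          3     1     0     0     1     0     0     1     0     0     1     0     0     1     0
          6     1     0     0     1     0     0     2     0     0     2     0     0     3     0
          7     1     0     0     1     0     0     2     1     0     2     1     0     3     2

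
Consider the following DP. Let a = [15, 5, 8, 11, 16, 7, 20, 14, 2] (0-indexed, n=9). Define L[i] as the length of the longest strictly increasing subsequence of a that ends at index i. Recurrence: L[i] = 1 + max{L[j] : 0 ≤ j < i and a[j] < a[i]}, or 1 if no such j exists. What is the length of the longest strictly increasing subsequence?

5

   i    0    1    2    3    4    5    6    7    8
a[i]   15    5    8   11   16    7   20   14    2
L[i]    1    1    2    3    4    2    5    4    1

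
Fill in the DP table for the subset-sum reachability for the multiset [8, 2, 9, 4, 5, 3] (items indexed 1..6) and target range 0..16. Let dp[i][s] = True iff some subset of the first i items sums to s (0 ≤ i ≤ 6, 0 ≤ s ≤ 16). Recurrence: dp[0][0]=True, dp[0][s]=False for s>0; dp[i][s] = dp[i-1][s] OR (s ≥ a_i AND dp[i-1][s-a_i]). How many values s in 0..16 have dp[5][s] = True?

15

i\s   0   1   2   3   4   5   6   7   8   9  10  11  12  13  14  15  16
  0   T   F   F   F   F   F   F   F   F   F   F   F   F   F   F   F   F
  1   T   F   F   F   F   F   F   F   T   F   F   F   F   F   F   F   F
  2   T   F   T   F   F   F   F   F   T   F   T   F   F   F   F   F   F
  3   T   F   T   F   F   F   F   F   T   T   T   T   F   F   F   F   F
  4   T   F   T   F   T   F   T   F   T   T   T   T   T   T   T   T   F
  5   T   F   T   F   T   T   T   T   T   T   T   T   T   T   T   T   T
  6   T   F   T   T   T   T   T   T   T   T   T   T   T   T   T   T   T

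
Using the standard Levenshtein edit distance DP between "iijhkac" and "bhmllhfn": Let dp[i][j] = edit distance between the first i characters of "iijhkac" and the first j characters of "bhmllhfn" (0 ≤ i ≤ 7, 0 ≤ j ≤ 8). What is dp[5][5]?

5

   ''  b  h  m  l  l  h  f  n
''  0  1  2  3  4  5  6  7  8
 i  1  1  2  3  4  5  6  7  8
 i  2  2  2  3  4  5  6  7  8
 j  3  3  3  3  4  5  6  7  8
 h  4  4  3  4  4  5  5  6  7
 k  5  5  4  4  5  5  6  6  7
 a  6  6  5  5  5  6  6  7  7
 c  7  7  6  6  6  6  7  7  8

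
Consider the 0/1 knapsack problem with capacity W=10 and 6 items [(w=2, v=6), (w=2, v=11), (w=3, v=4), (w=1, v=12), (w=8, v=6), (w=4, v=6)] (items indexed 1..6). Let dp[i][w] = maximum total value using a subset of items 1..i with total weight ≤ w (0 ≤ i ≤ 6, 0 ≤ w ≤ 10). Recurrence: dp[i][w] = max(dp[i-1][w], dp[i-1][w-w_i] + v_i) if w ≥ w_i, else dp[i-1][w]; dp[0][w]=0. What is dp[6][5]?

i\w   0   1   2   3   4   5   6   7   8   9  10
  0   0   0   0   0   0   0   0   0   0   0   0
  1   0   0   6   6   6   6   6   6   6   6   6
  2   0   0  11  11  17  17  17  17  17  17  17
  3   0   0  11  11  17  17  17  21  21  21  21
  4   0  12  12  23  23  29  29  29  33  33  33
  5   0  12  12  23  23  29  29  29  33  33  33
  6   0  12  12  23  23  29  29  29  33  35  35

29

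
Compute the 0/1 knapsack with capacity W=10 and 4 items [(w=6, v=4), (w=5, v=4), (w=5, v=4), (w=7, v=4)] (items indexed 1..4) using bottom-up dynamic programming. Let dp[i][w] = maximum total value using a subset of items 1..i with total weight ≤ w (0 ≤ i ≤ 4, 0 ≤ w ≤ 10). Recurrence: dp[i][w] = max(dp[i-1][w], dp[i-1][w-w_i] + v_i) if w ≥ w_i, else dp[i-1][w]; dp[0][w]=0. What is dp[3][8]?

4

i\w   0   1   2   3   4   5   6   7   8   9  10
  0   0   0   0   0   0   0   0   0   0   0   0
  1   0   0   0   0   0   0   4   4   4   4   4
  2   0   0   0   0   0   4   4   4   4   4   4
  3   0   0   0   0   0   4   4   4   4   4   8
  4   0   0   0   0   0   4   4   4   4   4   8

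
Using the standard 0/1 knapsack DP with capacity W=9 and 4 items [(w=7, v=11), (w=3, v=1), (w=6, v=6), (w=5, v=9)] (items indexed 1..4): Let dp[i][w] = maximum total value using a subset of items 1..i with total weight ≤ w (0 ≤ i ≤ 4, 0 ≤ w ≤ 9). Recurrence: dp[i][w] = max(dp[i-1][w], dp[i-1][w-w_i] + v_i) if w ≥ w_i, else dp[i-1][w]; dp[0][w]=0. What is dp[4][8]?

i\w   0   1   2   3   4   5   6   7   8   9
  0   0   0   0   0   0   0   0   0   0   0
  1   0   0   0   0   0   0   0  11  11  11
  2   0   0   0   1   1   1   1  11  11  11
  3   0   0   0   1   1   1   6  11  11  11
  4   0   0   0   1   1   9   9  11  11  11

11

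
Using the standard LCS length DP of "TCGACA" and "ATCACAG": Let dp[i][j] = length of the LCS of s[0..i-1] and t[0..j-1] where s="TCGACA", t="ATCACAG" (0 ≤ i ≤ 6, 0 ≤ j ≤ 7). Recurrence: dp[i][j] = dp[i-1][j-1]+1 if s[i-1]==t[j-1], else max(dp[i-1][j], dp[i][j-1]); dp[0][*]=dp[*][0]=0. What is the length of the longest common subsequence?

5

   ''  A  T  C  A  C  A  G
''  0  0  0  0  0  0  0  0
 T  0  0  1  1  1  1  1  1
 C  0  0  1  2  2  2  2  2
 G  0  0  1  2  2  2  2  3
 A  0  1  1  2  3  3  3  3
 C  0  1  1  2  3  4  4  4
 A  0  1  1  2  3  4  5  5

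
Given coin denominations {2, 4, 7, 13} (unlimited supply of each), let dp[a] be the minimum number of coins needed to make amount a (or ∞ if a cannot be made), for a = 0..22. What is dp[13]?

 a  0  1  2  3  4  5  6  7  8  9 10 11 12 13 14 15 16 17 18 19 20 21 22
dp  0  -  1  -  1  -  2  1  2  2  3  2  3  1  2  2  3  2  3  3  2  3  3
(- denotes ∞ / unreachable)

1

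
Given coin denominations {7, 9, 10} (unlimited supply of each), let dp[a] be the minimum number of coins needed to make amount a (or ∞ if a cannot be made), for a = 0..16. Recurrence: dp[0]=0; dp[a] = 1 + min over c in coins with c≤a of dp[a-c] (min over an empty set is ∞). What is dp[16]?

 a  0  1  2  3  4  5  6  7  8  9 10 11 12 13 14 15 16
dp  0  -  -  -  -  -  -  1  -  1  1  -  -  -  2  -  2
(- denotes ∞ / unreachable)

2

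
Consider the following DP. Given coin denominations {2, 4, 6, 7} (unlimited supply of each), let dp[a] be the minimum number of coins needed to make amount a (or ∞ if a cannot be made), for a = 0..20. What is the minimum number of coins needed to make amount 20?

3

 a  0  1  2  3  4  5  6  7  8  9 10 11 12 13 14 15 16 17 18 19 20
dp  0  -  1  -  1  -  1  1  2  2  2  2  2  2  2  3  3  3  3  3  3
(- denotes ∞ / unreachable)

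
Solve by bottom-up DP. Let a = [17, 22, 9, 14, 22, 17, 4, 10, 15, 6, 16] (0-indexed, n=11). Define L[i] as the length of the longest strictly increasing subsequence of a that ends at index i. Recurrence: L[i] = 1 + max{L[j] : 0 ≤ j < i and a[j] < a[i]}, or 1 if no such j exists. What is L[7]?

2

   i    0    1    2    3    4    5    6    7    8    9   10
a[i]   17   22    9   14   22   17    4   10   15    6   16
L[i]    1    2    1    2    3    3    1    2    3    2    4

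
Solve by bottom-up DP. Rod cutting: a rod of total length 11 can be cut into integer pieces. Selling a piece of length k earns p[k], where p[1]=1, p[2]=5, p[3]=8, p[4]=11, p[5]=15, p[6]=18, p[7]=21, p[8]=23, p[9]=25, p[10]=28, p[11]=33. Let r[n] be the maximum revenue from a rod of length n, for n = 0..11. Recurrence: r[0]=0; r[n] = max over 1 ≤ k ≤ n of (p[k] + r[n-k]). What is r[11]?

   n    0    1    2    3    4    5    6    7    8    9   10   11
r[n]    0    1    5    8   11   15   18   21   23   26   30   33

33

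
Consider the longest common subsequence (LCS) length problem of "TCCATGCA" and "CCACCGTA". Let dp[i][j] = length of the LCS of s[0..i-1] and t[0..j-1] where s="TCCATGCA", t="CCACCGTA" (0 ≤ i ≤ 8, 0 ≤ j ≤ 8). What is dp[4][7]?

3

   ''  C  C  A  C  C  G  T  A
''  0  0  0  0  0  0  0  0  0
 T  0  0  0  0  0  0  0  1  1
 C  0  1  1  1  1  1  1  1  1
 C  0  1  2  2  2  2  2  2  2
 A  0  1  2  3  3  3  3  3  3
 T  0  1  2  3  3  3  3  4  4
 G  0  1  2  3  3  3  4  4  4
 C  0  1  2  3  4  4  4  4  4
 A  0  1  2  3  4  4  4  4  5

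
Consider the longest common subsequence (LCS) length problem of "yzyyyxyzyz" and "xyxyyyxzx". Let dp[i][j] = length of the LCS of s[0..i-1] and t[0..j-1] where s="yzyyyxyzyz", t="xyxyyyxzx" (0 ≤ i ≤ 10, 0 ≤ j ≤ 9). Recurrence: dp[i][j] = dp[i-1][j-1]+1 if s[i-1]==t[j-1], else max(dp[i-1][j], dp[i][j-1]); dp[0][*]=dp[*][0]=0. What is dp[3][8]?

   ''  x  y  x  y  y  y  x  z  x
''  0  0  0  0  0  0  0  0  0  0
 y  0  0  1  1  1  1  1  1  1  1
 z  0  0  1  1  1  1  1  1  2  2
 y  0  0  1  1  2  2  2  2  2  2
 y  0  0  1  1  2  3  3  3  3  3
 y  0  0  1  1  2  3  4  4  4  4
 x  0  1  1  2  2  3  4  5  5  5
 y  0  1  2  2  3  3  4  5  5  5
 z  0  1  2  2  3  3  4  5  6  6
 y  0  1  2  2  3  4  4  5  6  6
 z  0  1  2  2  3  4  4  5  6  6

2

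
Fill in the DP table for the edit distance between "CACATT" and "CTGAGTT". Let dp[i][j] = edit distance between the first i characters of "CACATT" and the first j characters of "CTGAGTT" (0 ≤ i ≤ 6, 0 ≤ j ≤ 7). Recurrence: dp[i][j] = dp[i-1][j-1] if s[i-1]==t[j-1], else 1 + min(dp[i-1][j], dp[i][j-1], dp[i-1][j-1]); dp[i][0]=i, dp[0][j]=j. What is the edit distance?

   ''  C  T  G  A  G  T  T
''  0  1  2  3  4  5  6  7
 C  1  0  1  2  3  4  5  6
 A  2  1  1  2  2  3  4  5
 C  3  2  2  2  3  3  4  5
 A  4  3  3  3  2  3  4  5
 T  5  4  3  4  3  3  3  4
 T  6  5  4  4  4  4  3  3

3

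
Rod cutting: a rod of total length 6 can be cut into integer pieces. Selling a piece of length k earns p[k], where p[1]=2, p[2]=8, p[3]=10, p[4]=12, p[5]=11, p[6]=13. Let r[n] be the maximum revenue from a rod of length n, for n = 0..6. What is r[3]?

10

   n    0    1    2    3    4    5    6
r[n]    0    2    8   10   16   18   24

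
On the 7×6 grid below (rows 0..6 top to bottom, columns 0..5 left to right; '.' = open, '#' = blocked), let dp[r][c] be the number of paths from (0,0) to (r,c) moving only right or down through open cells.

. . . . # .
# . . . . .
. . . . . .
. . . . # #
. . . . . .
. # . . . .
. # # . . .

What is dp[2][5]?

12

r\c   0   1   2   3   4   5
  0   1   1   1   1   0   0
  1   0   1   2   3   3   3
  2   0   1   3   6   9  12
  3   0   1   4  10   0   0
  4   0   1   5  15  15  15
  5   0   0   5  20  35  50
  6   0   0   0  20  55 105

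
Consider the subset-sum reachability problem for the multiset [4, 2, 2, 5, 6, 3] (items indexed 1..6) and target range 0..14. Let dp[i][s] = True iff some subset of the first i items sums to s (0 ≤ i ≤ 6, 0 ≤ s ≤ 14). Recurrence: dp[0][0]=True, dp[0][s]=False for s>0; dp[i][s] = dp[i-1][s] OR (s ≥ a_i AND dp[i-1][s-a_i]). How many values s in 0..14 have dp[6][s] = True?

i\s   0   1   2   3   4   5   6   7   8   9  10  11  12  13  14
  0   T   F   F   F   F   F   F   F   F   F   F   F   F   F   F
  1   T   F   F   F   T   F   F   F   F   F   F   F   F   F   F
  2   T   F   T   F   T   F   T   F   F   F   F   F   F   F   F
  3   T   F   T   F   T   F   T   F   T   F   F   F   F   F   F
  4   T   F   T   F   T   T   T   T   T   T   F   T   F   T   F
  5   T   F   T   F   T   T   T   T   T   T   T   T   T   T   T
  6   T   F   T   T   T   T   T   T   T   T   T   T   T   T   T

14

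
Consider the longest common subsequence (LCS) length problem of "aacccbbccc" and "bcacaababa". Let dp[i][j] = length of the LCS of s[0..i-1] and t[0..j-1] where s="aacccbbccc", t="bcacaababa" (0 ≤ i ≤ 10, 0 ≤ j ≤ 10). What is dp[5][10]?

   ''  b  c  a  c  a  a  b  a  b  a
''  0  0  0  0  0  0  0  0  0  0  0
 a  0  0  0  1  1  1  1  1  1  1  1
 a  0  0  0  1  1  2  2  2  2  2  2
 c  0  0  1  1  2  2  2  2  2  2  2
 c  0  0  1  1  2  2  2  2  2  2  2
 c  0  0  1  1  2  2  2  2  2  2  2
 b  0  1  1  1  2  2  2  3  3  3  3
 b  0  1  1  1  2  2  2  3  3  4  4
 c  0  1  2  2  2  2  2  3  3  4  4
 c  0  1  2  2  3  3  3  3  3  4  4
 c  0  1  2  2  3  3  3  3  3  4  4

2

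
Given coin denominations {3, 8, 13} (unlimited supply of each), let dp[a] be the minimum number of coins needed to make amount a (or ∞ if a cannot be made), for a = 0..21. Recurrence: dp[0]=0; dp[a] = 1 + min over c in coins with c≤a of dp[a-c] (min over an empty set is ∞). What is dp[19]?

3

 a  0  1  2  3  4  5  6  7  8  9 10 11 12 13 14 15 16 17 18 19 20 21
dp  0  -  -  1  -  -  2  -  1  3  -  2  4  1  3  5  2  4  6  3  5  2
(- denotes ∞ / unreachable)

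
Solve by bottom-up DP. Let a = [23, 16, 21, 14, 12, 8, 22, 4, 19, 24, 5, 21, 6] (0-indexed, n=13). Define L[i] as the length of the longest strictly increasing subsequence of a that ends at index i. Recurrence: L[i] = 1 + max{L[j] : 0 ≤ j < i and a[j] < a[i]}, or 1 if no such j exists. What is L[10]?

2

   i    0    1    2    3    4    5    6    7    8    9   10   11   12
a[i]   23   16   21   14   12    8   22    4   19   24    5   21    6
L[i]    1    1    2    1    1    1    3    1    2    4    2    3    3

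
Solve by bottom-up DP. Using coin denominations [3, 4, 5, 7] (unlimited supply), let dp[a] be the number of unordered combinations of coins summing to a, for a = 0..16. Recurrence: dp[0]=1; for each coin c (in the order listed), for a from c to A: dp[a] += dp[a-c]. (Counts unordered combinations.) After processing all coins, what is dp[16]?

after  coin     0     1     2     3     4     5     6     7     8     9    10    11    12    13    14    15    16
          3     1     0     0     1     0     0     1     0     0     1     0     0     1     0     0     1     0
          4     1     0     0     1     1     0     1     1     1     1     1     1     2     1     1     2     2
          5     1     0     0     1     1     1     1     1     2     2     2     2     3     3     3     4     4
          7     1     0     0     1     1     1     1     2     2     2     3     3     4     4     5     6     6

6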